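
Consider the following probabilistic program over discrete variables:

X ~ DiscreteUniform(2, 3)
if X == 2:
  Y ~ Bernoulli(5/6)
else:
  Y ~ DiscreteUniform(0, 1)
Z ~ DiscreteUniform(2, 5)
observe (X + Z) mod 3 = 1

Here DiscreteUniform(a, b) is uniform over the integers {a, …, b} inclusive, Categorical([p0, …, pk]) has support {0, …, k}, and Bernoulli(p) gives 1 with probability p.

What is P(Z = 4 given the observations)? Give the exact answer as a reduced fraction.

P(Z = 4 | obs) = 1/3

Enumerate traces; 6 have nonzero weight after conditioning:
  (X=2, Y=0, Z=2) weight 1/48
  (X=2, Y=0, Z=5) weight 1/48
  (X=2, Y=1, Z=2) weight 5/48
  (X=2, Y=1, Z=5) weight 5/48
  (X=3, Y=0, Z=4) weight 1/16
  (X=3, Y=1, Z=4) weight 1/16
Group by Z:
  weight(Z=2) = 1/8
  weight(Z=4) = 1/8
  weight(Z=5) = 1/8
Total weight = 1/8 + 1/8 + 1/8 = 3/8
P(Z=2 | obs) = 1/8 / 3/8 = 1/3
P(Z=4 | obs) = 1/8 / 3/8 = 1/3
P(Z=5 | obs) = 1/8 / 3/8 = 1/3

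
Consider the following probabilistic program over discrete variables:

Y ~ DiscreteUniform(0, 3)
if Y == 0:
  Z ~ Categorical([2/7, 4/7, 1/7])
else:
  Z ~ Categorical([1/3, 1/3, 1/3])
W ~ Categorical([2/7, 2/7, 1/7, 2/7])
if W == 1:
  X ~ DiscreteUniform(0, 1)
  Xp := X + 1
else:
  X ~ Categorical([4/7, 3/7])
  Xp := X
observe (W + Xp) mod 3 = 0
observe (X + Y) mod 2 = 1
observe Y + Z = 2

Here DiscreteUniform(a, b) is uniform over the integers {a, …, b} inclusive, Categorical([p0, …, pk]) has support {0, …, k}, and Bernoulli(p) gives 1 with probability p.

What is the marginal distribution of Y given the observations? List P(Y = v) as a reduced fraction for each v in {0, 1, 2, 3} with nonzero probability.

P(Y=0) = 15/106, P(Y=1) = 28/53, P(Y=2) = 35/106

Enumerate traces; 6 have nonzero weight after conditioning:
  (Y=0, Z=2, W=1, X=1) weight 1/196
  (Y=0, Z=2, W=2, X=1) weight 3/1372
  (Y=1, Z=1, W=0, X=0) weight 2/147
  (Y=1, Z=1, W=3, X=0) weight 2/147
  (Y=2, Z=0, W=1, X=1) weight 1/84
  (Y=2, Z=0, W=2, X=1) weight 1/196
Group by Y:
  weight(Y=0) = 5/686
  weight(Y=1) = 4/147
  weight(Y=2) = 5/294
Total weight = 5/686 + 4/147 + 5/294 = 53/1029
P(Y=0 | obs) = 5/686 / 53/1029 = 15/106
P(Y=1 | obs) = 4/147 / 53/1029 = 28/53
P(Y=2 | obs) = 5/294 / 53/1029 = 35/106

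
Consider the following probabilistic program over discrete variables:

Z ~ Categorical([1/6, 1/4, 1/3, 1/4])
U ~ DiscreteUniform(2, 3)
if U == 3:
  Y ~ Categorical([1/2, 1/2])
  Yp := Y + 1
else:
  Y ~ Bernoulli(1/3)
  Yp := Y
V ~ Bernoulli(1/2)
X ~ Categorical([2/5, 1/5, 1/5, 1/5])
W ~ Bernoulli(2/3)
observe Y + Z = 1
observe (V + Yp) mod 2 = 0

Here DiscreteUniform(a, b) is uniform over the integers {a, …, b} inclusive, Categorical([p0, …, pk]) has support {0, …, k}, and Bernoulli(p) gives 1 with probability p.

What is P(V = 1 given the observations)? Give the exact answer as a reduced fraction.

P(V = 1 | obs) = 13/31

Enumerate traces; 32 have nonzero weight after conditioning:
  (Z=0, U=2, Y=1, V=1, X=0, W=0) weight 1/540
  (Z=0, U=2, Y=1, V=1, X=0, W=1) weight 1/270
  (Z=0, U=2, Y=1, V=1, X=1, W=0) weight 1/1080
  (Z=0, U=2, Y=1, V=1, X=1, W=1) weight 1/540
  (Z=0, U=2, Y=1, V=1, X=2, W=0) weight 1/1080
  (Z=0, U=2, Y=1, V=1, X=2, W=1) weight 1/540
  (Z=0, U=2, Y=1, V=1, X=3, W=0) weight 1/1080
  (Z=0, U=2, Y=1, V=1, X=3, W=1) weight 1/540
  (Z=0, U=3, Y=1, V=0, X=0, W=0) weight 1/360
  … 23 more
Group by V:
  weight(V=0) = 1/16
  weight(V=1) = 13/288
Total weight = 1/16 + 13/288 = 31/288
P(V=0 | obs) = 1/16 / 31/288 = 18/31
P(V=1 | obs) = 13/288 / 31/288 = 13/31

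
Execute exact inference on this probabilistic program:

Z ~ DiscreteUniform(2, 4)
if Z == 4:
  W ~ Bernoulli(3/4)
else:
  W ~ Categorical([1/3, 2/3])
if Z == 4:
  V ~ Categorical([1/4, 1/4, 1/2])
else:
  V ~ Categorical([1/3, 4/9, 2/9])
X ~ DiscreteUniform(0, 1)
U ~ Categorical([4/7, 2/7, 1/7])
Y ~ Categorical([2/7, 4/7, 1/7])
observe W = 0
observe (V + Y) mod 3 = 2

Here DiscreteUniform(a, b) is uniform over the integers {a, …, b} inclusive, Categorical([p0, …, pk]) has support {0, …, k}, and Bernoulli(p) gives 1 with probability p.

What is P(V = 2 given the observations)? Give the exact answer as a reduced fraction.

Enumerate traces; 54 have nonzero weight after conditioning:
  (Z=2, W=0, V=0, X=0, U=0, Y=2) weight 2/1323
  (Z=2, W=0, V=0, X=0, U=1, Y=2) weight 1/1323
  (Z=2, W=0, V=0, X=0, U=2, Y=2) weight 1/2646
  (Z=2, W=0, V=0, X=1, U=0, Y=2) weight 2/1323
  (Z=2, W=0, V=0, X=1, U=1, Y=2) weight 1/1323
  (Z=2, W=0, V=0, X=1, U=2, Y=2) weight 1/2646
  (Z=2, W=0, V=1, X=0, U=0, Y=1) weight 32/3969
  (Z=2, W=0, V=1, X=0, U=1, Y=1) weight 16/3969
  (Z=2, W=0, V=2, X=0, U=0, Y=0) weight 8/3969
  … 45 more
Group by V:
  weight(V=0) = 41/3024
  weight(V=1) = 155/2268
  weight(V=2) = 59/2268
Total weight = 41/3024 + 155/2268 + 59/2268 = 979/9072
P(V=0 | obs) = 41/3024 / 979/9072 = 123/979
P(V=1 | obs) = 155/2268 / 979/9072 = 620/979
P(V=2 | obs) = 59/2268 / 979/9072 = 236/979

P(V = 2 | obs) = 236/979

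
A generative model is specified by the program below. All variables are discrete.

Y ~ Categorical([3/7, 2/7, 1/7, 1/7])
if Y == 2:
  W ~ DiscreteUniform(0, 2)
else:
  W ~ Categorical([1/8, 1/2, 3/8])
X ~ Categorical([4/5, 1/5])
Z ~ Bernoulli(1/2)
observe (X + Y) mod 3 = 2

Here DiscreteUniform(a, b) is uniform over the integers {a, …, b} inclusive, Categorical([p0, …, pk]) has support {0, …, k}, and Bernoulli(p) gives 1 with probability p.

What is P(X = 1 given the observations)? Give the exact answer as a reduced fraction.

Enumerate traces; 12 have nonzero weight after conditioning:
  (Y=1, W=0, X=1, Z=0) weight 1/280
  (Y=1, W=0, X=1, Z=1) weight 1/280
  (Y=1, W=1, X=1, Z=0) weight 1/70
  (Y=1, W=1, X=1, Z=1) weight 1/70
  (Y=1, W=2, X=1, Z=0) weight 3/280
  (Y=1, W=2, X=1, Z=1) weight 3/280
  (Y=2, W=0, X=0, Z=0) weight 2/105
  (Y=2, W=0, X=0, Z=1) weight 2/105
  … 4 more
Group by X:
  weight(X=0) = 4/35
  weight(X=1) = 2/35
Total weight = 4/35 + 2/35 = 6/35
P(X=0 | obs) = 4/35 / 6/35 = 2/3
P(X=1 | obs) = 2/35 / 6/35 = 1/3

P(X = 1 | obs) = 1/3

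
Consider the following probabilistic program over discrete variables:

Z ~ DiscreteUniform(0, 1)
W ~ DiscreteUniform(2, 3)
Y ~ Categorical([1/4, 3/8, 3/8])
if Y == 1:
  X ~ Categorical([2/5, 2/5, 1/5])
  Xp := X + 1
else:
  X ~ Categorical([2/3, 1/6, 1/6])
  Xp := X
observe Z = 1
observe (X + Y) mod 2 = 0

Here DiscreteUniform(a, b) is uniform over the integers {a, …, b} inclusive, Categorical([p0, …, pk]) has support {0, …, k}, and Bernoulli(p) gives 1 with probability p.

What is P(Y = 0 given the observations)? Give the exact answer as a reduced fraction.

Enumerate traces; 10 have nonzero weight after conditioning:
  (Z=1, W=2, Y=0, X=0) weight 1/24
  (Z=1, W=2, Y=0, X=2) weight 1/96
  (Z=1, W=2, Y=1, X=1) weight 3/80
  (Z=1, W=2, Y=2, X=0) weight 1/16
  (Z=1, W=2, Y=2, X=2) weight 1/64
  (Z=1, W=3, Y=0, X=0) weight 1/24
  (Z=1, W=3, Y=0, X=2) weight 1/96
  (Z=1, W=3, Y=1, X=1) weight 3/80
  … 2 more
Group by Y:
  weight(Y=0) = 5/48
  weight(Y=1) = 3/40
  weight(Y=2) = 5/32
Total weight = 5/48 + 3/40 + 5/32 = 161/480
P(Y=0 | obs) = 5/48 / 161/480 = 50/161
P(Y=1 | obs) = 3/40 / 161/480 = 36/161
P(Y=2 | obs) = 5/32 / 161/480 = 75/161

P(Y = 0 | obs) = 50/161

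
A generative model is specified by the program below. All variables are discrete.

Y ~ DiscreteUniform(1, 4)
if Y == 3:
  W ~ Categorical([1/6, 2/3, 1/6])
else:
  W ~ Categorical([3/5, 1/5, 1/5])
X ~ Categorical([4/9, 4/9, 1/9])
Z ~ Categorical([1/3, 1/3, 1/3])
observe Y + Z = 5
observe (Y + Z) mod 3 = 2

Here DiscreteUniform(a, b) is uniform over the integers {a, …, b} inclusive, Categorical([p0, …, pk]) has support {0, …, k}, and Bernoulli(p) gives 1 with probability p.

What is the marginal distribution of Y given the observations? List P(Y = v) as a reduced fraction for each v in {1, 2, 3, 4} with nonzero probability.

P(Y=3) = 1/2, P(Y=4) = 1/2

Enumerate traces; 18 have nonzero weight after conditioning:
  (Y=3, W=0, X=0, Z=2) weight 1/162
  (Y=3, W=0, X=1, Z=2) weight 1/162
  (Y=3, W=0, X=2, Z=2) weight 1/648
  (Y=3, W=1, X=0, Z=2) weight 2/81
  (Y=3, W=1, X=1, Z=2) weight 2/81
  (Y=3, W=1, X=2, Z=2) weight 1/162
  (Y=3, W=2, X=0, Z=2) weight 1/162
  (Y=3, W=2, X=1, Z=2) weight 1/162
  (Y=4, W=0, X=0, Z=1) weight 1/45
  … 9 more
Group by Y:
  weight(Y=3) = 1/12
  weight(Y=4) = 1/12
Total weight = 1/12 + 1/12 = 1/6
P(Y=3 | obs) = 1/12 / 1/6 = 1/2
P(Y=4 | obs) = 1/12 / 1/6 = 1/2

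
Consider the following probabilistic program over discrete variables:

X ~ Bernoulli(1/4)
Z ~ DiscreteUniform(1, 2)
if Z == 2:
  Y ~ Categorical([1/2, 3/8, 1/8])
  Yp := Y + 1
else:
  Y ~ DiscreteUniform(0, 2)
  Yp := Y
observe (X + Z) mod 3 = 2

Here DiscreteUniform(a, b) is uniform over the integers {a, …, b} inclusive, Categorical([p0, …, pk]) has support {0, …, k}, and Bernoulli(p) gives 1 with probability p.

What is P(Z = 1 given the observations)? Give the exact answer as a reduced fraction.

P(Z = 1 | obs) = 1/4

Enumerate traces; 6 have nonzero weight after conditioning:
  (X=0, Z=2, Y=0) weight 3/16
  (X=0, Z=2, Y=1) weight 9/64
  (X=0, Z=2, Y=2) weight 3/64
  (X=1, Z=1, Y=0) weight 1/24
  (X=1, Z=1, Y=1) weight 1/24
  (X=1, Z=1, Y=2) weight 1/24
Group by Z:
  weight(Z=1) = 1/8
  weight(Z=2) = 3/8
Total weight = 1/8 + 3/8 = 1/2
P(Z=1 | obs) = 1/8 / 1/2 = 1/4
P(Z=2 | obs) = 3/8 / 1/2 = 3/4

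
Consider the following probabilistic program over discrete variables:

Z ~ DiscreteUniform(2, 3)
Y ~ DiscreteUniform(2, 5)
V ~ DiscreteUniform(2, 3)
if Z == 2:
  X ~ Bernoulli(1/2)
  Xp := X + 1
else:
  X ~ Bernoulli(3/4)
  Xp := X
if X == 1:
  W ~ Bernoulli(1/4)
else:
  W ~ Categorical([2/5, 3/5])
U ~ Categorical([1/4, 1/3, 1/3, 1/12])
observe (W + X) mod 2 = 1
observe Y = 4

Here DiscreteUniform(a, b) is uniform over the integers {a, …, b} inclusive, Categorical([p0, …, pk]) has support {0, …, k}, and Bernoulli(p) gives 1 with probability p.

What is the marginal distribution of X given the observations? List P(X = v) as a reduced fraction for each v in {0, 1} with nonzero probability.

Enumerate traces; 32 have nonzero weight after conditioning:
  (Z=2, Y=4, V=2, X=0, W=1, U=0) weight 3/640
  (Z=2, Y=4, V=2, X=0, W=1, U=1) weight 1/160
  (Z=2, Y=4, V=2, X=0, W=1, U=2) weight 1/160
  (Z=2, Y=4, V=2, X=0, W=1, U=3) weight 1/640
  (Z=2, Y=4, V=2, X=1, W=0, U=0) weight 3/512
  (Z=2, Y=4, V=2, X=1, W=0, U=1) weight 1/128
  (Z=2, Y=4, V=2, X=1, W=0, U=2) weight 1/128
  (Z=2, Y=4, V=2, X=1, W=0, U=3) weight 1/512
  … 24 more
Group by X:
  weight(X=0) = 9/160
  weight(X=1) = 15/128
Total weight = 9/160 + 15/128 = 111/640
P(X=0 | obs) = 9/160 / 111/640 = 12/37
P(X=1 | obs) = 15/128 / 111/640 = 25/37

P(X=0) = 12/37, P(X=1) = 25/37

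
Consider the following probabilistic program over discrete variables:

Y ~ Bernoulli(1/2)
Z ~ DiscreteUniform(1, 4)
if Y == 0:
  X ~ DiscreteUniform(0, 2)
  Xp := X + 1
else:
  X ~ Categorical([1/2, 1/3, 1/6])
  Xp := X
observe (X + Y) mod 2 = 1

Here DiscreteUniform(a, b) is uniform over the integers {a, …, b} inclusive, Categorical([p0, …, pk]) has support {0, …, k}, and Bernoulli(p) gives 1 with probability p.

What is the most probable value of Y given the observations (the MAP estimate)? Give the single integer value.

Enumerate traces; 12 have nonzero weight after conditioning:
  (Y=0, Z=1, X=1) weight 1/24
  (Y=0, Z=2, X=1) weight 1/24
  (Y=0, Z=3, X=1) weight 1/24
  (Y=0, Z=4, X=1) weight 1/24
  (Y=1, Z=1, X=0) weight 1/16
  (Y=1, Z=1, X=2) weight 1/48
  (Y=1, Z=2, X=0) weight 1/16
  (Y=1, Z=2, X=2) weight 1/48
  … 4 more
Group by Y:
  weight(Y=0) = 1/6
  weight(Y=1) = 1/3
Total weight = 1/6 + 1/3 = 1/2
P(Y=0 | obs) = 1/6 / 1/2 = 1/3
P(Y=1 | obs) = 1/3 / 1/2 = 2/3
argmax = 1

argmax_v P(Y = v | obs) = 1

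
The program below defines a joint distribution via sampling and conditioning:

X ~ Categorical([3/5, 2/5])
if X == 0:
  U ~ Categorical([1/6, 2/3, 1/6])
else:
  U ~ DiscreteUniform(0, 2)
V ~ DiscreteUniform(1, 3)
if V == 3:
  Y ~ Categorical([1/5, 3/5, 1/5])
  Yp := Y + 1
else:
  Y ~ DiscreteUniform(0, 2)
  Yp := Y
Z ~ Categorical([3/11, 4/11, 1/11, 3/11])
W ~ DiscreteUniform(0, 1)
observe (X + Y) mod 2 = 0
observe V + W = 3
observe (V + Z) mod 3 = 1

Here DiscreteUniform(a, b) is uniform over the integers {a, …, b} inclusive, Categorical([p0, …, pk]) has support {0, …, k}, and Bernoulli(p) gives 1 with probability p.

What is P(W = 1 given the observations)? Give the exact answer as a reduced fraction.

Enumerate traces; 18 have nonzero weight after conditioning:
  (X=0, U=0, V=2, Y=0, Z=2, W=1) weight 1/1980
  (X=0, U=0, V=2, Y=2, Z=2, W=1) weight 1/1980
  (X=0, U=0, V=3, Y=0, Z=1, W=0) weight 1/825
  (X=0, U=0, V=3, Y=2, Z=1, W=0) weight 1/825
  (X=0, U=1, V=2, Y=0, Z=2, W=1) weight 1/495
  (X=0, U=1, V=2, Y=2, Z=2, W=1) weight 1/495
  (X=0, U=1, V=3, Y=0, Z=1, W=0) weight 4/825
  (X=0, U=1, V=3, Y=2, Z=1, W=0) weight 4/825
  … 10 more
Group by W:
  weight(W=0) = 8/275
  weight(W=1) = 4/495
Total weight = 8/275 + 4/495 = 92/2475
P(W=0 | obs) = 8/275 / 92/2475 = 18/23
P(W=1 | obs) = 4/495 / 92/2475 = 5/23

P(W = 1 | obs) = 5/23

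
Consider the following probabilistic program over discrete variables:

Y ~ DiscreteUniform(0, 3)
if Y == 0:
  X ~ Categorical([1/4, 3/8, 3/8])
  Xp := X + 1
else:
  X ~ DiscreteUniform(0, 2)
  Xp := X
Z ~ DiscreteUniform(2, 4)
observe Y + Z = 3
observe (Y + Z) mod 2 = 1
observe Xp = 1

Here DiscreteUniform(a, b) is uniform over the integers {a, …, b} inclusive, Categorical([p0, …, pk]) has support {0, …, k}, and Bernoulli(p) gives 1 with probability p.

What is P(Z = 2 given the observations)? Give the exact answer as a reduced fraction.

Enumerate traces; 2 have nonzero weight after conditioning:
  (Y=0, X=0, Z=3) weight 1/48
  (Y=1, X=1, Z=2) weight 1/36
Group by Z:
  weight(Z=2) = 1/36
  weight(Z=3) = 1/48
Total weight = 1/36 + 1/48 = 7/144
P(Z=2 | obs) = 1/36 / 7/144 = 4/7
P(Z=3 | obs) = 1/48 / 7/144 = 3/7

P(Z = 2 | obs) = 4/7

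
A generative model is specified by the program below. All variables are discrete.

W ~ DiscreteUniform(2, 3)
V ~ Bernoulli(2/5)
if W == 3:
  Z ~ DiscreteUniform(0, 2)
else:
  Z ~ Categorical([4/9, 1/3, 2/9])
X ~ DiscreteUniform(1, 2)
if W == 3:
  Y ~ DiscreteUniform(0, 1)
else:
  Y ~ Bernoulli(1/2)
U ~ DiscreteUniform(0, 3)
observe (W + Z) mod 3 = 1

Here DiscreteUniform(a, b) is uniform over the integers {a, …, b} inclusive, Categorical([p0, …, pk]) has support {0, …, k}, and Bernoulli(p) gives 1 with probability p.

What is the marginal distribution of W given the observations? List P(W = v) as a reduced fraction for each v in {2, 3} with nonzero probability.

P(W=2) = 2/5, P(W=3) = 3/5

Enumerate traces; 64 have nonzero weight after conditioning:
  (W=2, V=0, Z=2, X=1, Y=0, U=0) weight 1/240
  (W=2, V=0, Z=2, X=1, Y=0, U=1) weight 1/240
  (W=2, V=0, Z=2, X=1, Y=0, U=2) weight 1/240
  (W=2, V=0, Z=2, X=1, Y=0, U=3) weight 1/240
  (W=2, V=0, Z=2, X=1, Y=1, U=0) weight 1/240
  (W=2, V=0, Z=2, X=1, Y=1, U=1) weight 1/240
  (W=2, V=0, Z=2, X=1, Y=1, U=2) weight 1/240
  (W=2, V=0, Z=2, X=1, Y=1, U=3) weight 1/240
  (W=3, V=0, Z=1, X=1, Y=0, U=0) weight 1/160
  … 55 more
Group by W:
  weight(W=2) = 1/9
  weight(W=3) = 1/6
Total weight = 1/9 + 1/6 = 5/18
P(W=2 | obs) = 1/9 / 5/18 = 2/5
P(W=3 | obs) = 1/6 / 5/18 = 3/5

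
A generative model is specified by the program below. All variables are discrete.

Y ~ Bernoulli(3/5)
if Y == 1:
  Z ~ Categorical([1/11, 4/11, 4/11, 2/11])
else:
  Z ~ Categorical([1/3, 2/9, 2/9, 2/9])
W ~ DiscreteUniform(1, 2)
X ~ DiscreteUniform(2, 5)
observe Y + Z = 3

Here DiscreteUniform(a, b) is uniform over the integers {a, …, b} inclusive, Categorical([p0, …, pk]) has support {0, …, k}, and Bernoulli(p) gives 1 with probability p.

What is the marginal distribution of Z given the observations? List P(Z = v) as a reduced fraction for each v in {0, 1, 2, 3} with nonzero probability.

Enumerate traces; 16 have nonzero weight after conditioning:
  (Y=0, Z=3, W=1, X=2) weight 1/90
  (Y=0, Z=3, W=1, X=3) weight 1/90
  (Y=0, Z=3, W=1, X=4) weight 1/90
  (Y=0, Z=3, W=1, X=5) weight 1/90
  (Y=0, Z=3, W=2, X=2) weight 1/90
  (Y=0, Z=3, W=2, X=3) weight 1/90
  (Y=0, Z=3, W=2, X=4) weight 1/90
  (Y=0, Z=3, W=2, X=5) weight 1/90
  (Y=1, Z=2, W=1, X=2) weight 3/110
  … 7 more
Group by Z:
  weight(Z=2) = 12/55
  weight(Z=3) = 4/45
Total weight = 12/55 + 4/45 = 152/495
P(Z=2 | obs) = 12/55 / 152/495 = 27/38
P(Z=3 | obs) = 4/45 / 152/495 = 11/38

P(Z=2) = 27/38, P(Z=3) = 11/38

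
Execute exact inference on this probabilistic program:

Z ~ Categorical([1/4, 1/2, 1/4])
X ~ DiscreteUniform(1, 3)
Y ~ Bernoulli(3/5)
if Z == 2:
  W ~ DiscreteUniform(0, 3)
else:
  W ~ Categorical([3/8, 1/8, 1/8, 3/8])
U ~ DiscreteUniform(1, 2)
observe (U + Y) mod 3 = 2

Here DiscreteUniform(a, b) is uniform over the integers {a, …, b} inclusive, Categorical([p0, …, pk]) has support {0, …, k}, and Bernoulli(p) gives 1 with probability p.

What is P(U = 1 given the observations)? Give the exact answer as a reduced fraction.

P(U = 1 | obs) = 3/5

Enumerate traces; 72 have nonzero weight after conditioning:
  (Z=0, X=1, Y=0, W=0, U=2) weight 1/160
  (Z=0, X=1, Y=0, W=1, U=2) weight 1/480
  (Z=0, X=1, Y=0, W=2, U=2) weight 1/480
  (Z=0, X=1, Y=0, W=3, U=2) weight 1/160
  (Z=0, X=1, Y=1, W=0, U=1) weight 3/320
  (Z=0, X=1, Y=1, W=1, U=1) weight 1/320
  (Z=0, X=1, Y=1, W=2, U=1) weight 1/320
  (Z=0, X=1, Y=1, W=3, U=1) weight 3/320
  … 64 more
Group by U:
  weight(U=1) = 3/10
  weight(U=2) = 1/5
Total weight = 3/10 + 1/5 = 1/2
P(U=1 | obs) = 3/10 / 1/2 = 3/5
P(U=2 | obs) = 1/5 / 1/2 = 2/5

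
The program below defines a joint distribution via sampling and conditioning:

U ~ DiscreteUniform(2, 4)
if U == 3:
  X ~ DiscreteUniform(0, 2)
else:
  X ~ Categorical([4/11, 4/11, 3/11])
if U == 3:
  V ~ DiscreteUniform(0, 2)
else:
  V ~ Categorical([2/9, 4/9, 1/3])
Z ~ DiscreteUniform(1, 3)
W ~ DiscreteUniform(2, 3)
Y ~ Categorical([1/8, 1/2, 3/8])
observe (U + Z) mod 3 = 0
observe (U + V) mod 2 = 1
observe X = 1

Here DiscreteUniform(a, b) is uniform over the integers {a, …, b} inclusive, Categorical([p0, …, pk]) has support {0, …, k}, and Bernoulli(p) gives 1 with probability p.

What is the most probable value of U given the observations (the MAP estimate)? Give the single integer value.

argmax_v P(U = v | obs) = 3

Enumerate traces; 24 have nonzero weight after conditioning:
  (U=2, X=1, V=1, Z=1, W=2, Y=0) weight 1/891
  (U=2, X=1, V=1, Z=1, W=2, Y=1) weight 4/891
  (U=2, X=1, V=1, Z=1, W=2, Y=2) weight 1/297
  (U=2, X=1, V=1, Z=1, W=3, Y=0) weight 1/891
  (U=2, X=1, V=1, Z=1, W=3, Y=1) weight 4/891
  (U=2, X=1, V=1, Z=1, W=3, Y=2) weight 1/297
  (U=3, X=1, V=0, Z=3, W=2, Y=0) weight 1/1296
  (U=3, X=1, V=0, Z=3, W=2, Y=1) weight 1/324
  (U=4, X=1, V=1, Z=2, W=2, Y=0) weight 1/891
  … 15 more
Group by U:
  weight(U=2) = 16/891
  weight(U=3) = 2/81
  weight(U=4) = 16/891
Total weight = 16/891 + 2/81 + 16/891 = 2/33
P(U=2 | obs) = 16/891 / 2/33 = 8/27
P(U=3 | obs) = 2/81 / 2/33 = 11/27
P(U=4 | obs) = 16/891 / 2/33 = 8/27
argmax = 3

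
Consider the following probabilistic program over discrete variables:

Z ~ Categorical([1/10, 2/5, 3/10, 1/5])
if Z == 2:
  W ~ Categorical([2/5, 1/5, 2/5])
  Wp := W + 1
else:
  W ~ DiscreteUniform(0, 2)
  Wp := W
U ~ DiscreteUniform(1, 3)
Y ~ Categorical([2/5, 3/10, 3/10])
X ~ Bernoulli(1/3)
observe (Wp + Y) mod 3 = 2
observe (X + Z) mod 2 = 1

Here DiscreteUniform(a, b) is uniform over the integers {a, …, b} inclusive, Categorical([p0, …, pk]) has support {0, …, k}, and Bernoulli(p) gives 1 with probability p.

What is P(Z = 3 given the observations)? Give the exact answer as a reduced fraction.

Enumerate traces; 36 have nonzero weight after conditioning:
  (Z=0, W=0, U=1, Y=2, X=1) weight 1/900
  (Z=0, W=0, U=2, Y=2, X=1) weight 1/900
  (Z=0, W=0, U=3, Y=2, X=1) weight 1/900
  (Z=0, W=1, U=1, Y=1, X=1) weight 1/900
  (Z=0, W=1, U=2, Y=1, X=1) weight 1/900
  (Z=0, W=1, U=3, Y=1, X=1) weight 1/900
  (Z=0, W=2, U=1, Y=0, X=1) weight 1/675
  (Z=0, W=2, U=2, Y=0, X=1) weight 1/675
  (Z=1, W=0, U=1, Y=2, X=0) weight 2/225
  (Z=2, W=0, U=1, Y=1, X=1) weight 1/250
  … 26 more
Group by Z:
  weight(Z=0) = 1/90
  weight(Z=1) = 4/45
  weight(Z=2) = 4/125
  weight(Z=3) = 2/45
Total weight = 1/90 + 4/45 + 4/125 + 2/45 = 397/2250
P(Z=0 | obs) = 1/90 / 397/2250 = 25/397
P(Z=1 | obs) = 4/45 / 397/2250 = 200/397
P(Z=2 | obs) = 4/125 / 397/2250 = 72/397
P(Z=3 | obs) = 2/45 / 397/2250 = 100/397

P(Z = 3 | obs) = 100/397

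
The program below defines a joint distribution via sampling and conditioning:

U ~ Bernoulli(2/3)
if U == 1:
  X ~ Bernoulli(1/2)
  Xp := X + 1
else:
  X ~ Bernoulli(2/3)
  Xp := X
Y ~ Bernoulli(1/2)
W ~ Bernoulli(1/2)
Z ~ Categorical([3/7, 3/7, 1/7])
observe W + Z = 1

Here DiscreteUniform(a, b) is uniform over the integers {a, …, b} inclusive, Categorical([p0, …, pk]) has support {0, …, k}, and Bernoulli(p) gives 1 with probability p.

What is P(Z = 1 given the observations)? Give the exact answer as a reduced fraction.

Enumerate traces; 16 have nonzero weight after conditioning:
  (U=0, X=0, Y=0, W=0, Z=1) weight 1/84
  (U=0, X=0, Y=0, W=1, Z=0) weight 1/84
  (U=0, X=0, Y=1, W=0, Z=1) weight 1/84
  (U=0, X=0, Y=1, W=1, Z=0) weight 1/84
  (U=0, X=1, Y=0, W=0, Z=1) weight 1/42
  (U=0, X=1, Y=0, W=1, Z=0) weight 1/42
  (U=0, X=1, Y=1, W=0, Z=1) weight 1/42
  (U=0, X=1, Y=1, W=1, Z=0) weight 1/42
  … 8 more
Group by Z:
  weight(Z=0) = 3/14
  weight(Z=1) = 3/14
Total weight = 3/14 + 3/14 = 3/7
P(Z=0 | obs) = 3/14 / 3/7 = 1/2
P(Z=1 | obs) = 3/14 / 3/7 = 1/2

P(Z = 1 | obs) = 1/2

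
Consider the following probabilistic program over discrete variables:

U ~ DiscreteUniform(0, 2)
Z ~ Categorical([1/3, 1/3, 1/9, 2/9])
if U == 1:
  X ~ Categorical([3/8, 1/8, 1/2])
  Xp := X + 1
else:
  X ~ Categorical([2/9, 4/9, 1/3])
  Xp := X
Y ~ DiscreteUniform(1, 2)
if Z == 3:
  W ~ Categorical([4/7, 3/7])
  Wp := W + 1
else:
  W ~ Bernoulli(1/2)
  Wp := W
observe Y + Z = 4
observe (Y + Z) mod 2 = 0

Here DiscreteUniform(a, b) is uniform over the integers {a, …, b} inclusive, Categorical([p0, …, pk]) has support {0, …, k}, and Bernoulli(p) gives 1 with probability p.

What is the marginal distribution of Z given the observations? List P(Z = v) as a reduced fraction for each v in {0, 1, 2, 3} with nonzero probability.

P(Z=2) = 1/3, P(Z=3) = 2/3

Enumerate traces; 36 have nonzero weight after conditioning:
  (U=0, Z=2, X=0, Y=2, W=0) weight 1/486
  (U=0, Z=2, X=0, Y=2, W=1) weight 1/486
  (U=0, Z=2, X=1, Y=2, W=0) weight 1/243
  (U=0, Z=2, X=1, Y=2, W=1) weight 1/243
  (U=0, Z=2, X=2, Y=2, W=0) weight 1/324
  (U=0, Z=2, X=2, Y=2, W=1) weight 1/324
  (U=0, Z=3, X=0, Y=1, W=0) weight 8/1701
  (U=0, Z=3, X=0, Y=1, W=1) weight 2/567
  … 28 more
Group by Z:
  weight(Z=2) = 1/18
  weight(Z=3) = 1/9
Total weight = 1/18 + 1/9 = 1/6
P(Z=2 | obs) = 1/18 / 1/6 = 1/3
P(Z=3 | obs) = 1/9 / 1/6 = 2/3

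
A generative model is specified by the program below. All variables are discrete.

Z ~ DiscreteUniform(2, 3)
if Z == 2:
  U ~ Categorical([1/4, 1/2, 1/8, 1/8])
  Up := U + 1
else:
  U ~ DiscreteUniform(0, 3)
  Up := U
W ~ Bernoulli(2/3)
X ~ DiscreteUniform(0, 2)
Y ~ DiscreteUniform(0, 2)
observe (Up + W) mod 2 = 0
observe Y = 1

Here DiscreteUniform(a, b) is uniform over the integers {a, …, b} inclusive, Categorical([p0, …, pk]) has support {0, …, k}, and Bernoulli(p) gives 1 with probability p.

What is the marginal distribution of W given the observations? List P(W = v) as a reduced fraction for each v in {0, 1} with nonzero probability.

Enumerate traces; 24 have nonzero weight after conditioning:
  (Z=2, U=0, W=1, X=0, Y=1) weight 1/108
  (Z=2, U=0, W=1, X=1, Y=1) weight 1/108
  (Z=2, U=0, W=1, X=2, Y=1) weight 1/108
  (Z=2, U=1, W=0, X=0, Y=1) weight 1/108
  (Z=2, U=1, W=0, X=1, Y=1) weight 1/108
  (Z=2, U=1, W=0, X=2, Y=1) weight 1/108
  (Z=2, U=2, W=1, X=0, Y=1) weight 1/216
  (Z=2, U=2, W=1, X=1, Y=1) weight 1/216
  … 16 more
Group by W:
  weight(W=0) = 1/16
  weight(W=1) = 7/72
Total weight = 1/16 + 7/72 = 23/144
P(W=0 | obs) = 1/16 / 23/144 = 9/23
P(W=1 | obs) = 7/72 / 23/144 = 14/23

P(W=0) = 9/23, P(W=1) = 14/23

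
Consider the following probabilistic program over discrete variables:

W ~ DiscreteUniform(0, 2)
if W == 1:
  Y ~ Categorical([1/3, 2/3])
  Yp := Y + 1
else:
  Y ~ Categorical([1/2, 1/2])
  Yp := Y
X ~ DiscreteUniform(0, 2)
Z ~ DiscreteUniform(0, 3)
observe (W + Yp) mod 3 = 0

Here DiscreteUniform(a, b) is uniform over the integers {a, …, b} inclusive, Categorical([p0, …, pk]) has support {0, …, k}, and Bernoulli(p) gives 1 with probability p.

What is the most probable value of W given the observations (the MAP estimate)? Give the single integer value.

argmax_v P(W = v | obs) = 1

Enumerate traces; 36 have nonzero weight after conditioning:
  (W=0, Y=0, X=0, Z=0) weight 1/72
  (W=0, Y=0, X=0, Z=1) weight 1/72
  (W=0, Y=0, X=0, Z=2) weight 1/72
  (W=0, Y=0, X=0, Z=3) weight 1/72
  (W=0, Y=0, X=1, Z=0) weight 1/72
  (W=0, Y=0, X=1, Z=1) weight 1/72
  (W=0, Y=0, X=1, Z=2) weight 1/72
  (W=0, Y=0, X=1, Z=3) weight 1/72
  (W=1, Y=1, X=0, Z=0) weight 1/54
  (W=2, Y=1, X=0, Z=0) weight 1/72
  … 26 more
Group by W:
  weight(W=0) = 1/6
  weight(W=1) = 2/9
  weight(W=2) = 1/6
Total weight = 1/6 + 2/9 + 1/6 = 5/9
P(W=0 | obs) = 1/6 / 5/9 = 3/10
P(W=1 | obs) = 2/9 / 5/9 = 2/5
P(W=2 | obs) = 1/6 / 5/9 = 3/10
argmax = 1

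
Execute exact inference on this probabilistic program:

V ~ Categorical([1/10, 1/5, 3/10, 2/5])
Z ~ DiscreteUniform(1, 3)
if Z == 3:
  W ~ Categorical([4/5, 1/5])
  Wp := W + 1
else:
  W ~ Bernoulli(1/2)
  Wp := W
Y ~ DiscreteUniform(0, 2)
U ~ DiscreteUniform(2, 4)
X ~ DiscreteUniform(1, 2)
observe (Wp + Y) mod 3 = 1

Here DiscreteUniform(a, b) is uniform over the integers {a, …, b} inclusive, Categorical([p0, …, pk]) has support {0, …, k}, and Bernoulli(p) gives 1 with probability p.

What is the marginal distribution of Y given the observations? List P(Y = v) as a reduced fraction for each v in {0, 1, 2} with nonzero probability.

Enumerate traces; 144 have nonzero weight after conditioning:
  (V=0, Z=1, W=0, Y=1, U=2, X=1) weight 1/1080
  (V=0, Z=1, W=0, Y=1, U=2, X=2) weight 1/1080
  (V=0, Z=1, W=0, Y=1, U=3, X=1) weight 1/1080
  (V=0, Z=1, W=0, Y=1, U=3, X=2) weight 1/1080
  (V=0, Z=1, W=0, Y=1, U=4, X=1) weight 1/1080
  (V=0, Z=1, W=0, Y=1, U=4, X=2) weight 1/1080
  (V=0, Z=1, W=1, Y=0, U=2, X=1) weight 1/1080
  (V=0, Z=1, W=1, Y=0, U=2, X=2) weight 1/1080
  (V=0, Z=3, W=1, Y=2, U=2, X=1) weight 1/2700
  … 135 more
Group by Y:
  weight(Y=0) = 1/5
  weight(Y=1) = 1/9
  weight(Y=2) = 1/45
Total weight = 1/5 + 1/9 + 1/45 = 1/3
P(Y=0 | obs) = 1/5 / 1/3 = 3/5
P(Y=1 | obs) = 1/9 / 1/3 = 1/3
P(Y=2 | obs) = 1/45 / 1/3 = 1/15

P(Y=0) = 3/5, P(Y=1) = 1/3, P(Y=2) = 1/15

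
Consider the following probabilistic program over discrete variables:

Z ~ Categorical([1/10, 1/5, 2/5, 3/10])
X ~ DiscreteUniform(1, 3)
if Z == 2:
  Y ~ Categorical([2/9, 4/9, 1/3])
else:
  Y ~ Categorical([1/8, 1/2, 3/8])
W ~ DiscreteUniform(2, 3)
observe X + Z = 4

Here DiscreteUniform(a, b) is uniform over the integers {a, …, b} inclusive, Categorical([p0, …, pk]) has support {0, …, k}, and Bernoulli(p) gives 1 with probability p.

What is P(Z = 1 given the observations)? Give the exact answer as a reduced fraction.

Enumerate traces; 18 have nonzero weight after conditioning:
  (Z=1, X=3, Y=0, W=2) weight 1/240
  (Z=1, X=3, Y=0, W=3) weight 1/240
  (Z=1, X=3, Y=1, W=2) weight 1/60
  (Z=1, X=3, Y=1, W=3) weight 1/60
  (Z=1, X=3, Y=2, W=2) weight 1/80
  (Z=1, X=3, Y=2, W=3) weight 1/80
  (Z=2, X=2, Y=0, W=2) weight 2/135
  (Z=2, X=2, Y=0, W=3) weight 2/135
  (Z=3, X=1, Y=0, W=2) weight 1/160
  … 9 more
Group by Z:
  weight(Z=1) = 1/15
  weight(Z=2) = 2/15
  weight(Z=3) = 1/10
Total weight = 1/15 + 2/15 + 1/10 = 3/10
P(Z=1 | obs) = 1/15 / 3/10 = 2/9
P(Z=2 | obs) = 2/15 / 3/10 = 4/9
P(Z=3 | obs) = 1/10 / 3/10 = 1/3

P(Z = 1 | obs) = 2/9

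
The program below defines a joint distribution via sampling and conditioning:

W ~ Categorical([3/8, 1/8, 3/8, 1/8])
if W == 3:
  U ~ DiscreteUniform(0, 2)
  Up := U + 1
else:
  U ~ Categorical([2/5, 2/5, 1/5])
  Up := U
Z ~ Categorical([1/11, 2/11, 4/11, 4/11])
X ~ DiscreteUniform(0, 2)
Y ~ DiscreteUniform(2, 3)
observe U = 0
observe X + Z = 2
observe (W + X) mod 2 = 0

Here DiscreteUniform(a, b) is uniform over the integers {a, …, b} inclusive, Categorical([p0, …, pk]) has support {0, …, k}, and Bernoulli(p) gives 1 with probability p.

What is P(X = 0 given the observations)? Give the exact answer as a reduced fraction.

P(X = 0 | obs) = 72/101

Enumerate traces; 12 have nonzero weight after conditioning:
  (W=0, U=0, Z=0, X=2, Y=2) weight 1/440
  (W=0, U=0, Z=0, X=2, Y=3) weight 1/440
  (W=0, U=0, Z=2, X=0, Y=2) weight 1/110
  (W=0, U=0, Z=2, X=0, Y=3) weight 1/110
  (W=1, U=0, Z=1, X=1, Y=2) weight 1/660
  (W=1, U=0, Z=1, X=1, Y=3) weight 1/660
  (W=2, U=0, Z=0, X=2, Y=2) weight 1/440
  (W=2, U=0, Z=0, X=2, Y=3) weight 1/440
  … 4 more
Group by X:
  weight(X=0) = 2/55
  weight(X=1) = 1/180
  weight(X=2) = 1/110
Total weight = 2/55 + 1/180 + 1/110 = 101/1980
P(X=0 | obs) = 2/55 / 101/1980 = 72/101
P(X=1 | obs) = 1/180 / 101/1980 = 11/101
P(X=2 | obs) = 1/110 / 101/1980 = 18/101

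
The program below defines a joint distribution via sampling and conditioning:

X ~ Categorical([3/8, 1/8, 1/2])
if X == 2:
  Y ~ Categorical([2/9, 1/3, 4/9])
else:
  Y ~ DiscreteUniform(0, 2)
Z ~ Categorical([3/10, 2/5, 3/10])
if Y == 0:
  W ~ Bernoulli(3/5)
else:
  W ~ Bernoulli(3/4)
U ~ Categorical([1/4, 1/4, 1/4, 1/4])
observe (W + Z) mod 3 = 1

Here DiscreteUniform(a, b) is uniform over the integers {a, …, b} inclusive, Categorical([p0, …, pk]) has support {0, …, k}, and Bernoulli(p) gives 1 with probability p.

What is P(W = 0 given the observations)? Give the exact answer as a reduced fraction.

P(W = 0 | obs) = 28/79

Enumerate traces; 72 have nonzero weight after conditioning:
  (X=0, Y=0, Z=0, W=1, U=0) weight 9/1600
  (X=0, Y=0, Z=0, W=1, U=1) weight 9/1600
  (X=0, Y=0, Z=0, W=1, U=2) weight 9/1600
  (X=0, Y=0, Z=0, W=1, U=3) weight 9/1600
  (X=0, Y=0, Z=1, W=0, U=0) weight 1/200
  (X=0, Y=0, Z=1, W=0, U=1) weight 1/200
  (X=0, Y=0, Z=1, W=0, U=2) weight 1/200
  (X=0, Y=0, Z=1, W=0, U=3) weight 1/200
  … 64 more
Group by W:
  weight(W=0) = 7/60
  weight(W=1) = 17/80
Total weight = 7/60 + 17/80 = 79/240
P(W=0 | obs) = 7/60 / 79/240 = 28/79
P(W=1 | obs) = 17/80 / 79/240 = 51/79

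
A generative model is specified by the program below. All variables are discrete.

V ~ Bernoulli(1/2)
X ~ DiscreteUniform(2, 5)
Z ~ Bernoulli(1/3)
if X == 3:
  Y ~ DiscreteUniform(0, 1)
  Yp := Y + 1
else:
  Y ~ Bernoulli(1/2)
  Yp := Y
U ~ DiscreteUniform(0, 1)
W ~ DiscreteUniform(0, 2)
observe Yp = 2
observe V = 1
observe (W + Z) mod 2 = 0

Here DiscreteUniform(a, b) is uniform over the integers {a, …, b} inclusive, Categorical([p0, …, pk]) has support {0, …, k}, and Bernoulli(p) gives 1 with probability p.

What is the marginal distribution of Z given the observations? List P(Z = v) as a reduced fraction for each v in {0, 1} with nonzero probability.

Enumerate traces; 6 have nonzero weight after conditioning:
  (V=1, X=3, Z=0, Y=1, U=0, W=0) weight 1/144
  (V=1, X=3, Z=0, Y=1, U=0, W=2) weight 1/144
  (V=1, X=3, Z=0, Y=1, U=1, W=0) weight 1/144
  (V=1, X=3, Z=0, Y=1, U=1, W=2) weight 1/144
  (V=1, X=3, Z=1, Y=1, U=0, W=1) weight 1/288
  (V=1, X=3, Z=1, Y=1, U=1, W=1) weight 1/288
Group by Z:
  weight(Z=0) = 1/36
  weight(Z=1) = 1/144
Total weight = 1/36 + 1/144 = 5/144
P(Z=0 | obs) = 1/36 / 5/144 = 4/5
P(Z=1 | obs) = 1/144 / 5/144 = 1/5

P(Z=0) = 4/5, P(Z=1) = 1/5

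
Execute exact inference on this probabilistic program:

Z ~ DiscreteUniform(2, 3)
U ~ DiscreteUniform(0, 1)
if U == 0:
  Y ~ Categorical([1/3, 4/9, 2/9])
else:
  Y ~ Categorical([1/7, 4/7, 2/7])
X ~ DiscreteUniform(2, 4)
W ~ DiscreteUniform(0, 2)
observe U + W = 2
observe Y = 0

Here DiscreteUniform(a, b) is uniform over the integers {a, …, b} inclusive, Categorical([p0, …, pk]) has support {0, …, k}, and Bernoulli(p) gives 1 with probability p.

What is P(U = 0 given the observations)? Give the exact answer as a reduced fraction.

Enumerate traces; 12 have nonzero weight after conditioning:
  (Z=2, U=0, Y=0, X=2, W=2) weight 1/108
  (Z=2, U=0, Y=0, X=3, W=2) weight 1/108
  (Z=2, U=0, Y=0, X=4, W=2) weight 1/108
  (Z=2, U=1, Y=0, X=2, W=1) weight 1/252
  (Z=2, U=1, Y=0, X=3, W=1) weight 1/252
  (Z=2, U=1, Y=0, X=4, W=1) weight 1/252
  (Z=3, U=0, Y=0, X=2, W=2) weight 1/108
  (Z=3, U=0, Y=0, X=3, W=2) weight 1/108
  … 4 more
Group by U:
  weight(U=0) = 1/18
  weight(U=1) = 1/42
Total weight = 1/18 + 1/42 = 5/63
P(U=0 | obs) = 1/18 / 5/63 = 7/10
P(U=1 | obs) = 1/42 / 5/63 = 3/10

P(U = 0 | obs) = 7/10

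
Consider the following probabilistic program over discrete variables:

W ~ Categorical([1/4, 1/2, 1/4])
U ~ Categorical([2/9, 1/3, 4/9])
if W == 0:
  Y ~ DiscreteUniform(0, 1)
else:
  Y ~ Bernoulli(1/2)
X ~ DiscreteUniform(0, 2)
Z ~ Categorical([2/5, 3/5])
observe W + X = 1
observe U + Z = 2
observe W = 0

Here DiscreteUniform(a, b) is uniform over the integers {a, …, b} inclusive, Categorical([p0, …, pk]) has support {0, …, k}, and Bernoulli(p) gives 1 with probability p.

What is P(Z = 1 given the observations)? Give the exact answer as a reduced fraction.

Enumerate traces; 4 have nonzero weight after conditioning:
  (W=0, U=1, Y=0, X=1, Z=1) weight 1/120
  (W=0, U=1, Y=1, X=1, Z=1) weight 1/120
  (W=0, U=2, Y=0, X=1, Z=0) weight 1/135
  (W=0, U=2, Y=1, X=1, Z=0) weight 1/135
Group by Z:
  weight(Z=0) = 2/135
  weight(Z=1) = 1/60
Total weight = 2/135 + 1/60 = 17/540
P(Z=0 | obs) = 2/135 / 17/540 = 8/17
P(Z=1 | obs) = 1/60 / 17/540 = 9/17

P(Z = 1 | obs) = 9/17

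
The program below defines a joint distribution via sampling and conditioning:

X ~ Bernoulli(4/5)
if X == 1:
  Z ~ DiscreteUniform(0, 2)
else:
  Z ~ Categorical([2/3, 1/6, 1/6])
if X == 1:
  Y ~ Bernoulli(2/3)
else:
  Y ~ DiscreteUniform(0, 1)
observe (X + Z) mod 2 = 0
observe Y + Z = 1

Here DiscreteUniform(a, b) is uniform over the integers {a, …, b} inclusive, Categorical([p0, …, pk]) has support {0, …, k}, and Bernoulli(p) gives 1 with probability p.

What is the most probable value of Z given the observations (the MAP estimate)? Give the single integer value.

argmax_v P(Z = v | obs) = 1

Enumerate traces; 2 have nonzero weight after conditioning:
  (X=0, Z=0, Y=1) weight 1/15
  (X=1, Z=1, Y=0) weight 4/45
Group by Z:
  weight(Z=0) = 1/15
  weight(Z=1) = 4/45
Total weight = 1/15 + 4/45 = 7/45
P(Z=0 | obs) = 1/15 / 7/45 = 3/7
P(Z=1 | obs) = 4/45 / 7/45 = 4/7
argmax = 1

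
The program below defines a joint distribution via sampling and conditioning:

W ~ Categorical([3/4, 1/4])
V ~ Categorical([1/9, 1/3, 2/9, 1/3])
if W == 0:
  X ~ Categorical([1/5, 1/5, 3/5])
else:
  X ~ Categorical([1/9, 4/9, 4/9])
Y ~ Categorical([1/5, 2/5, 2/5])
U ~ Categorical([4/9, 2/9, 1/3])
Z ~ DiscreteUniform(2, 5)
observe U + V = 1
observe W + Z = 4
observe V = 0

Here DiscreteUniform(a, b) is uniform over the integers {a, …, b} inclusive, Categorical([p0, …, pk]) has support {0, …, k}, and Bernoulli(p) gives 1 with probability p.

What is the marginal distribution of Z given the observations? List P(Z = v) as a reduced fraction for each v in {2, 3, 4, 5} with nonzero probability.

P(Z=3) = 1/4, P(Z=4) = 3/4

Enumerate traces; 18 have nonzero weight after conditioning:
  (W=0, V=0, X=0, Y=0, U=1, Z=4) weight 1/5400
  (W=0, V=0, X=0, Y=1, U=1, Z=4) weight 1/2700
  (W=0, V=0, X=0, Y=2, U=1, Z=4) weight 1/2700
  (W=0, V=0, X=1, Y=0, U=1, Z=4) weight 1/5400
  (W=0, V=0, X=1, Y=1, U=1, Z=4) weight 1/2700
  (W=0, V=0, X=1, Y=2, U=1, Z=4) weight 1/2700
  (W=0, V=0, X=2, Y=0, U=1, Z=4) weight 1/1800
  (W=0, V=0, X=2, Y=1, U=1, Z=4) weight 1/900
  (W=1, V=0, X=0, Y=0, U=1, Z=3) weight 1/29160
  … 9 more
Group by Z:
  weight(Z=3) = 1/648
  weight(Z=4) = 1/216
Total weight = 1/648 + 1/216 = 1/162
P(Z=3 | obs) = 1/648 / 1/162 = 1/4
P(Z=4 | obs) = 1/216 / 1/162 = 3/4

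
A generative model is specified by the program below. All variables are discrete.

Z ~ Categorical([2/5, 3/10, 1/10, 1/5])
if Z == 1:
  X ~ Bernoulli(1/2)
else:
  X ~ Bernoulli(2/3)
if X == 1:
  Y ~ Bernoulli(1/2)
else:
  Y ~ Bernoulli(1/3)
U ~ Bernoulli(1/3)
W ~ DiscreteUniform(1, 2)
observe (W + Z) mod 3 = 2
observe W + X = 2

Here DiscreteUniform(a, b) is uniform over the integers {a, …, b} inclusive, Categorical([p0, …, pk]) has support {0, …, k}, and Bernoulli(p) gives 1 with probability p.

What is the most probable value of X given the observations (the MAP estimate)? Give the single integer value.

argmax_v P(X = v | obs) = 0

Enumerate traces; 12 have nonzero weight after conditioning:
  (Z=0, X=0, Y=0, U=0, W=2) weight 4/135
  (Z=0, X=0, Y=0, U=1, W=2) weight 2/135
  (Z=0, X=0, Y=1, U=0, W=2) weight 2/135
  (Z=0, X=0, Y=1, U=1, W=2) weight 1/135
  (Z=1, X=1, Y=0, U=0, W=1) weight 1/40
  (Z=1, X=1, Y=0, U=1, W=1) weight 1/80
  (Z=1, X=1, Y=1, U=0, W=1) weight 1/40
  (Z=1, X=1, Y=1, U=1, W=1) weight 1/80
  … 4 more
Group by X:
  weight(X=0) = 1/10
  weight(X=1) = 3/40
Total weight = 1/10 + 3/40 = 7/40
P(X=0 | obs) = 1/10 / 7/40 = 4/7
P(X=1 | obs) = 3/40 / 7/40 = 3/7
argmax = 0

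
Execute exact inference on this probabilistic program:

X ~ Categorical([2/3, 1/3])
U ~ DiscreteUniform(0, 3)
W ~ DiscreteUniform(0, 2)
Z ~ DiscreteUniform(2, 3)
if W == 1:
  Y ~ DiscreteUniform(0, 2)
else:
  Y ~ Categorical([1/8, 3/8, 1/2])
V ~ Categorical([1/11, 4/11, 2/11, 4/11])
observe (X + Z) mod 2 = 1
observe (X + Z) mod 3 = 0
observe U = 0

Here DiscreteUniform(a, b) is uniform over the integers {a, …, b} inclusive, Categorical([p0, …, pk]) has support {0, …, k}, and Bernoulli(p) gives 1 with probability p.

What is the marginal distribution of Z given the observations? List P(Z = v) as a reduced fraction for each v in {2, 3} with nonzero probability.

Enumerate traces; 72 have nonzero weight after conditioning:
  (X=0, U=0, W=0, Z=3, Y=0, V=0) weight 1/3168
  (X=0, U=0, W=0, Z=3, Y=0, V=1) weight 1/792
  (X=0, U=0, W=0, Z=3, Y=0, V=2) weight 1/1584
  (X=0, U=0, W=0, Z=3, Y=0, V=3) weight 1/792
  (X=0, U=0, W=0, Z=3, Y=1, V=0) weight 1/1056
  (X=0, U=0, W=0, Z=3, Y=1, V=1) weight 1/264
  (X=0, U=0, W=0, Z=3, Y=1, V=2) weight 1/528
  (X=0, U=0, W=0, Z=3, Y=1, V=3) weight 1/264
  (X=1, U=0, W=0, Z=2, Y=0, V=0) weight 1/6336
  … 63 more
Group by Z:
  weight(Z=2) = 1/24
  weight(Z=3) = 1/12
Total weight = 1/24 + 1/12 = 1/8
P(Z=2 | obs) = 1/24 / 1/8 = 1/3
P(Z=3 | obs) = 1/12 / 1/8 = 2/3

P(Z=2) = 1/3, P(Z=3) = 2/3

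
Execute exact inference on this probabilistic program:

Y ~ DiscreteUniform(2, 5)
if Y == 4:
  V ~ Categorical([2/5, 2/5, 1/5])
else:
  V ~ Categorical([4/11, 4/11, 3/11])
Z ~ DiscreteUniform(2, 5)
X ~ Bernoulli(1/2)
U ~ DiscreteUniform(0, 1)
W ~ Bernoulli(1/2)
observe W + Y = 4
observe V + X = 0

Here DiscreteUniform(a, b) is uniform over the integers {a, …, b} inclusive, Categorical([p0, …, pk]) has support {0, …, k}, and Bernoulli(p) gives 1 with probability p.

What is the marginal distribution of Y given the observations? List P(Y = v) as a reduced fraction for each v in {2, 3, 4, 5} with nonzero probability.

P(Y=3) = 10/21, P(Y=4) = 11/21

Enumerate traces; 16 have nonzero weight after conditioning:
  (Y=3, V=0, Z=2, X=0, U=0, W=1) weight 1/352
  (Y=3, V=0, Z=2, X=0, U=1, W=1) weight 1/352
  (Y=3, V=0, Z=3, X=0, U=0, W=1) weight 1/352
  (Y=3, V=0, Z=3, X=0, U=1, W=1) weight 1/352
  (Y=3, V=0, Z=4, X=0, U=0, W=1) weight 1/352
  (Y=3, V=0, Z=4, X=0, U=1, W=1) weight 1/352
  (Y=3, V=0, Z=5, X=0, U=0, W=1) weight 1/352
  (Y=3, V=0, Z=5, X=0, U=1, W=1) weight 1/352
  (Y=4, V=0, Z=2, X=0, U=0, W=0) weight 1/320
  … 7 more
Group by Y:
  weight(Y=3) = 1/44
  weight(Y=4) = 1/40
Total weight = 1/44 + 1/40 = 21/440
P(Y=3 | obs) = 1/44 / 21/440 = 10/21
P(Y=4 | obs) = 1/40 / 21/440 = 11/21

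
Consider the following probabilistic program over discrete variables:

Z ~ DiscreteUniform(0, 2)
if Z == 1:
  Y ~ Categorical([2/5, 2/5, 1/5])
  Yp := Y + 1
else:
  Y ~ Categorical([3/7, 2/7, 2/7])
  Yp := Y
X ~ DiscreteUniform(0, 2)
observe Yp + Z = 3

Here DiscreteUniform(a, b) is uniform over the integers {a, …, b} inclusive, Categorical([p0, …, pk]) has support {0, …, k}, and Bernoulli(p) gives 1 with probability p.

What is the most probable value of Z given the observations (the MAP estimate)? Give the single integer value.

Enumerate traces; 6 have nonzero weight after conditioning:
  (Z=1, Y=1, X=0) weight 2/45
  (Z=1, Y=1, X=1) weight 2/45
  (Z=1, Y=1, X=2) weight 2/45
  (Z=2, Y=1, X=0) weight 2/63
  (Z=2, Y=1, X=1) weight 2/63
  (Z=2, Y=1, X=2) weight 2/63
Group by Z:
  weight(Z=1) = 2/15
  weight(Z=2) = 2/21
Total weight = 2/15 + 2/21 = 8/35
P(Z=1 | obs) = 2/15 / 8/35 = 7/12
P(Z=2 | obs) = 2/21 / 8/35 = 5/12
argmax = 1

argmax_v P(Z = v | obs) = 1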